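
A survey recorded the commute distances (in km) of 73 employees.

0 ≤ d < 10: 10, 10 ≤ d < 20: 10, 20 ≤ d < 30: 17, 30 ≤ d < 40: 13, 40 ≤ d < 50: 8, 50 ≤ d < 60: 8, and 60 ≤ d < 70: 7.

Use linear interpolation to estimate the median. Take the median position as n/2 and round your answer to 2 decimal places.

29.71

Cumulative frequencies: 10, 20, 37, 50, 58, 66, 73
n = 73; position = n/2 = 36.5.
This falls in the class 20 ≤ d < 30: L = 20, F = 20, f = 17, h = 10.
Median ≈ 20 + ((36.5 − 20) / 17) × 10 = 29.7059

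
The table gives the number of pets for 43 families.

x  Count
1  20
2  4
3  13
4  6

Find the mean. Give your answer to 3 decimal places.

2.116

Values: 1, 2, 3, 4
Σfx = 20×1 + 4×2 + 13×3 + 6×4 = 91
n = Σf = 43
Mean = 91 / 43 = 2.1163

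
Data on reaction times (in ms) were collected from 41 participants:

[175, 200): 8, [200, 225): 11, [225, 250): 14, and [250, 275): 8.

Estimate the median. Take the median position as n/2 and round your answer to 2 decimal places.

227.68

Cumulative frequencies: 8, 19, 33, 41
n = 41; position = n/2 = 20.5.
This falls in the class [225, 250): L = 225, F = 19, f = 14, h = 25.
Median ≈ 225 + ((20.5 − 19) / 14) × 25 = 227.6786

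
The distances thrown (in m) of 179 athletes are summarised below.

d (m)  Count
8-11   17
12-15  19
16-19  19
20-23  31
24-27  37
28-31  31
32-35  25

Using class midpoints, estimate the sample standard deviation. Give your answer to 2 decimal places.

7.40

Midpoints: 9.5, 13.5, 17.5, 21.5, 25.5, 29.5, 33.5
n = 179, Σfm = 4112.5, mean = 22.9749
Σfm² = 104238.75
Σf(m − x̄)² = Σfm² − (Σfm)²/n = 104238.75 − 4112.5²/179 = 9754.6369
Sample variance = 9754.6369 / 178 = 54.8013
Standard deviation = √54.8013 = 7.4028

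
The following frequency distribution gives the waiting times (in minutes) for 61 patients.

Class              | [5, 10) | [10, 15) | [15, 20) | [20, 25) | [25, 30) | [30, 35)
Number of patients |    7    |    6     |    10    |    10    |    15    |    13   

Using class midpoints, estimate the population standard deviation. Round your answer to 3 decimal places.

Midpoints: 7.5, 12.5, 17.5, 22.5, 27.5, 32.5
n = 61, Σfm = 1362.5, mean = 22.3361
Σfm² = 34531.25
Σf(m − x̄)² = Σfm² − (Σfm)²/n = 34531.25 − 1362.5²/61 = 4098.3607
Population variance = 4098.3607 / 61 = 67.1862
Standard deviation = √67.1862 = 8.1967

8.197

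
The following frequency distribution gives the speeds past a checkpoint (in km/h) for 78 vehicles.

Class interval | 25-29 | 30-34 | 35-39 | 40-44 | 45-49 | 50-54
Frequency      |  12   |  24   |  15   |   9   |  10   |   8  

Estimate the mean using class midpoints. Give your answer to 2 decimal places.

37.32

Midpoints: 27, 32, 37, 42, 47, 52
Σfm = 12×27 + 24×32 + 15×37 + 9×42 + 10×47 + 8×52 = 2911
n = Σf = 78
Mean = 2911 / 78 = 37.3205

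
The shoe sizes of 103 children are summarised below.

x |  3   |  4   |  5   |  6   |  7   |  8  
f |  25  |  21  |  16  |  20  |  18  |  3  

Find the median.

Cumulative frequencies: 25, 46, 62, 82, 100, 103
n = 103, so the median is the value in position (n+1)/2 = 52.
Position 52 falls at value 5.

5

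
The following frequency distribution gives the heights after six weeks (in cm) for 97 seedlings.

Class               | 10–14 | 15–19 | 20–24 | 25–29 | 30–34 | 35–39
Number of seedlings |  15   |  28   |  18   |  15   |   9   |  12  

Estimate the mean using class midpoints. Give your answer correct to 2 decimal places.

22.57

Midpoints: 12, 17, 22, 27, 32, 37
Σfm = 15×12 + 28×17 + 18×22 + 15×27 + 9×32 + 12×37 = 2189
n = Σf = 97
Mean = 2189 / 97 = 22.5670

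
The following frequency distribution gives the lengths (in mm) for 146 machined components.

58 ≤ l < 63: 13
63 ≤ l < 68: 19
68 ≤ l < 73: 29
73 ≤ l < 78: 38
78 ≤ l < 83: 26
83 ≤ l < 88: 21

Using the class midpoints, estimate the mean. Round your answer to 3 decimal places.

Midpoints: 60.5, 65.5, 70.5, 75.5, 80.5, 85.5
Σfm = 13×60.5 + 19×65.5 + 29×70.5 + 38×75.5 + 26×80.5 + 21×85.5 = 10833
n = Σf = 146
Mean = 10833 / 146 = 74.1986

74.199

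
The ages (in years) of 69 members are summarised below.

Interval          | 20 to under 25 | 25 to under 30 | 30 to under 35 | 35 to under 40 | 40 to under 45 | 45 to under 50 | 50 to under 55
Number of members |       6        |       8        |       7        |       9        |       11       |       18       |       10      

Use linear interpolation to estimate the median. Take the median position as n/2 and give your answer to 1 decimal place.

42.0

Cumulative frequencies: 6, 14, 21, 30, 41, 59, 69
n = 69; position = n/2 = 34.5.
This falls in the class 40 to under 45: L = 40, F = 30, f = 11, h = 5.
Median ≈ 40 + ((34.5 − 30) / 11) × 5 = 42.0455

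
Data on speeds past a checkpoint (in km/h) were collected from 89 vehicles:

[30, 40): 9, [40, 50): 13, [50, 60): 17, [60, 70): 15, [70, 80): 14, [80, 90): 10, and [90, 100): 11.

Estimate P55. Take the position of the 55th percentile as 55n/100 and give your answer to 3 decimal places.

66.633

Cumulative frequencies: 9, 22, 39, 54, 68, 78, 89
n = 89; position = 55n/100 = 48.95.
This falls in the class [60, 70): L = 60, F = 39, f = 15, h = 10.
55th percentile ≈ 60 + ((48.95 − 39) / 15) × 10 = 66.6333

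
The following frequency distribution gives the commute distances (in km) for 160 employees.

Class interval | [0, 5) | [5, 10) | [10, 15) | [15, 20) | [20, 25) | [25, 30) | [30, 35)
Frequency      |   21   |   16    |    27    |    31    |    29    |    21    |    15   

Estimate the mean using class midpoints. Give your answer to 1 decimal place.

Midpoints: 2.5, 7.5, 12.5, 17.5, 22.5, 27.5, 32.5
Σfm = 21×2.5 + 16×7.5 + 27×12.5 + 31×17.5 + 29×22.5 + 21×27.5 + 15×32.5 = 2770
n = Σf = 160
Mean = 2770 / 160 = 17.3125

17.3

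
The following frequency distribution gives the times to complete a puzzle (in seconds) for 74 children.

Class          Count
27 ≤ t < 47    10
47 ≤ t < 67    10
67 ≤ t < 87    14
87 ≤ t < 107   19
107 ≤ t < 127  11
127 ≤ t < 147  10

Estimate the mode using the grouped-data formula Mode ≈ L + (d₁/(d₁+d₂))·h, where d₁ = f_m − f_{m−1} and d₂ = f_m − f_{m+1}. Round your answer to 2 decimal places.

94.69

Modal class: 87 ≤ t < 107 (highest frequency 19).
d₁ = 19 − 14 = 5, d₂ = 19 − 11 = 8
Mode ≈ 87 + (5/(5+8)) × 20 = 87 + 7.6923 = 94.6923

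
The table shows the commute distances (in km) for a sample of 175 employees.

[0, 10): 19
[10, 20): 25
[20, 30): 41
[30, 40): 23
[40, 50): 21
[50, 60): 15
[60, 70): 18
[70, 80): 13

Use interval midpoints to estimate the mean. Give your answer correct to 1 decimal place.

35.5

Midpoints: 5, 15, 25, 35, 45, 55, 65, 75
Σfm = 19×5 + 25×15 + 41×25 + 23×35 + 21×45 + 15×55 + 18×65 + 13×75 = 6215
n = Σf = 175
Mean = 6215 / 175 = 35.5143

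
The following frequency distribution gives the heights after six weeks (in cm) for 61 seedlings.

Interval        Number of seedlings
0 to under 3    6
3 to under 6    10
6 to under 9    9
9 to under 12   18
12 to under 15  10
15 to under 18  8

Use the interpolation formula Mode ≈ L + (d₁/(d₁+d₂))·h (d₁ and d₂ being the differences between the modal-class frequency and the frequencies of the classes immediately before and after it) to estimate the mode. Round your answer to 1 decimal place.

10.6

Modal class: 9 to under 12 (highest frequency 18).
d₁ = 18 − 9 = 9, d₂ = 18 − 10 = 8
Mode ≈ 9 + (9/(9+8)) × 3 = 9 + 1.5882 = 10.5882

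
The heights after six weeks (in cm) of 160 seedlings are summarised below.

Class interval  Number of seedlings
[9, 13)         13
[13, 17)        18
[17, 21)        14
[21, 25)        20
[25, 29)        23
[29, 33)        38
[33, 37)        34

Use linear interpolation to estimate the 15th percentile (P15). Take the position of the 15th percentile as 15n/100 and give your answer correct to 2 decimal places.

Cumulative frequencies: 13, 31, 45, 65, 88, 126, 160
n = 160; position = 15n/100 = 24.
This falls in the class [13, 17): L = 13, F = 13, f = 18, h = 4.
15th percentile ≈ 13 + ((24 − 13) / 18) × 4 = 15.4444

15.44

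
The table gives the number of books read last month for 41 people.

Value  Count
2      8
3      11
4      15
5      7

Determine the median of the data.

Cumulative frequencies: 8, 19, 34, 41
n = 41, so the median is the value in position (n+1)/2 = 21.
Position 21 falls at value 4.

4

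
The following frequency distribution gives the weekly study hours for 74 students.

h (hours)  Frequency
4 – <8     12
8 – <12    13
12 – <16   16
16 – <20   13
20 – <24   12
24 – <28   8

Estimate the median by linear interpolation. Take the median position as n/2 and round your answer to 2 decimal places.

Cumulative frequencies: 12, 25, 41, 54, 66, 74
n = 74; position = n/2 = 37.
This falls in the class 12 – <16: L = 12, F = 25, f = 16, h = 4.
Median ≈ 12 + ((37 − 25) / 16) × 4 = 15.0000

15.00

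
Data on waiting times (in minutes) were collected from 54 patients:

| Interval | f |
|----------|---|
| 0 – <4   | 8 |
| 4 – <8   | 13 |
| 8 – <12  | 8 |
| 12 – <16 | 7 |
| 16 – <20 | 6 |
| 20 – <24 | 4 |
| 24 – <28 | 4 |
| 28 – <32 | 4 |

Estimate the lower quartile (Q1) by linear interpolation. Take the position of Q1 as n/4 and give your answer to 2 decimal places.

Cumulative frequencies: 8, 21, 29, 36, 42, 46, 50, 54
n = 54; position = n/4 = 13.5.
This falls in the class 4 – <8: L = 4, F = 8, f = 13, h = 4.
Lower quartile ≈ 4 + ((13.5 − 8) / 13) × 4 = 5.6923

5.69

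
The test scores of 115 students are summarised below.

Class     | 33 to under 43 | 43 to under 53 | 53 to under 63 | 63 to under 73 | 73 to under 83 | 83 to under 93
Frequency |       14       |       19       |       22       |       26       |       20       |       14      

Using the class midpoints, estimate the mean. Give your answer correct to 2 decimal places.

Midpoints: 38, 48, 58, 68, 78, 88
Σfm = 14×38 + 19×48 + 22×58 + 26×68 + 20×78 + 14×88 = 7280
n = Σf = 115
Mean = 7280 / 115 = 63.3043

63.30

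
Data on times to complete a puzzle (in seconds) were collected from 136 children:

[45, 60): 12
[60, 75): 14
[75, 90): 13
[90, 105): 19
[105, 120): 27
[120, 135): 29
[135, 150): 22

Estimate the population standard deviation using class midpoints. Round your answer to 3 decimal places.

28.114

Midpoints: 52.5, 67.5, 82.5, 97.5, 112.5, 127.5, 142.5
n = 136, Σfm = 14370, mean = 105.6618
Σfm² = 1625850
Σf(m − x̄)² = Σfm² − (Σfm)²/n = 1625850 − 14370²/136 = 107490.4412
Population variance = 107490.4412 / 136 = 790.3709
Standard deviation = √790.3709 = 28.1135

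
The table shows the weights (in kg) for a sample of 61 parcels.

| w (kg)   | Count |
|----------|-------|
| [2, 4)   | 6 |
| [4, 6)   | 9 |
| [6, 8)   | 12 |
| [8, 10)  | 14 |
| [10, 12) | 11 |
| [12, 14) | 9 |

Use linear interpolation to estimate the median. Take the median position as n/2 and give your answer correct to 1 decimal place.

8.5

Cumulative frequencies: 6, 15, 27, 41, 52, 61
n = 61; position = n/2 = 30.5.
This falls in the class [8, 10): L = 8, F = 27, f = 14, h = 2.
Median ≈ 8 + ((30.5 − 27) / 14) × 2 = 8.5000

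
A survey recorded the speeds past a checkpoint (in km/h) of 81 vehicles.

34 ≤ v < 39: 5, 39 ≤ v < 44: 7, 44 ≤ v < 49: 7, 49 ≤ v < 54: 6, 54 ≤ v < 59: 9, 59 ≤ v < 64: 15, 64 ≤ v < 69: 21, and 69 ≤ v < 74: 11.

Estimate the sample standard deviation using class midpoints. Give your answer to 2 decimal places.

Midpoints: 36.5, 41.5, 46.5, 51.5, 56.5, 61.5, 66.5, 71.5
n = 81, Σfm = 4721.5, mean = 58.2901
Σfm² = 284332.25
Σf(m − x̄)² = Σfm² − (Σfm)²/n = 284332.25 − 4721.5²/81 = 9115.4321
Sample variance = 9115.4321 / 80 = 113.9429
Standard deviation = √113.9429 = 10.6744

10.67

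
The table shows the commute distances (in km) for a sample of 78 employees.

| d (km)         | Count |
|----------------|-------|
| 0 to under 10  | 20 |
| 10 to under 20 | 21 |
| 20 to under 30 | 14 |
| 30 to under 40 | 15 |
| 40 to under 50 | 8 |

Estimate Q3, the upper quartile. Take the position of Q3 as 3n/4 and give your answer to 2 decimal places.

Cumulative frequencies: 20, 41, 55, 70, 78
n = 78; position = 3n/4 = 58.5.
This falls in the class 30 to under 40: L = 30, F = 55, f = 15, h = 10.
Upper quartile ≈ 30 + ((58.5 − 55) / 15) × 10 = 32.3333

32.33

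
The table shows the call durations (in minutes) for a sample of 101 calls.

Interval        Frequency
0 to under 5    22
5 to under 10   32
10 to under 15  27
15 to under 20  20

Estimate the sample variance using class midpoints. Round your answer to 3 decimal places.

27.238

Midpoints: 2.5, 7.5, 12.5, 17.5
n = 101, Σfm = 982.5, mean = 9.7277
Σfm² = 12281.25
Σf(m − x̄)² = Σfm² − (Σfm)²/n = 12281.25 − 982.5²/101 = 2723.7624
Sample variance = 2723.7624 / 100 = 27.2376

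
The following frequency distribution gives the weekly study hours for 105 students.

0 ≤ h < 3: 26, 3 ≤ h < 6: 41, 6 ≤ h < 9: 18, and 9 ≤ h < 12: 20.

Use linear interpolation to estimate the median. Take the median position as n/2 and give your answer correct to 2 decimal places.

Cumulative frequencies: 26, 67, 85, 105
n = 105; position = n/2 = 52.5.
This falls in the class 3 ≤ h < 6: L = 3, F = 26, f = 41, h = 3.
Median ≈ 3 + ((52.5 − 26) / 41) × 3 = 4.9390

4.94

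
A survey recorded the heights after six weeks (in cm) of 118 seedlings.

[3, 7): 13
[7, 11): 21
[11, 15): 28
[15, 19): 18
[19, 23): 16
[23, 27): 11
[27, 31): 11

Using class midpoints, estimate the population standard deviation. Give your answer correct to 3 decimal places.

7.138

Midpoints: 5, 9, 13, 17, 21, 25, 29
n = 118, Σfm = 1854, mean = 15.7119
Σfm² = 35142
Σf(m − x̄)² = Σfm² − (Σfm)²/n = 35142 − 1854²/118 = 6012.2034
Population variance = 6012.2034 / 118 = 50.9509
Standard deviation = √50.9509 = 7.1380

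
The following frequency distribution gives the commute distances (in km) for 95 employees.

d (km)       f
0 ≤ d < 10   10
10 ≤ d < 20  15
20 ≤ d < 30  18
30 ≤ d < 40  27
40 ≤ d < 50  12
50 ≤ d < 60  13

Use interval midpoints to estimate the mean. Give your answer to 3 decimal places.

30.789

Midpoints: 5, 15, 25, 35, 45, 55
Σfm = 10×5 + 15×15 + 18×25 + 27×35 + 12×45 + 13×55 = 2925
n = Σf = 95
Mean = 2925 / 95 = 30.7895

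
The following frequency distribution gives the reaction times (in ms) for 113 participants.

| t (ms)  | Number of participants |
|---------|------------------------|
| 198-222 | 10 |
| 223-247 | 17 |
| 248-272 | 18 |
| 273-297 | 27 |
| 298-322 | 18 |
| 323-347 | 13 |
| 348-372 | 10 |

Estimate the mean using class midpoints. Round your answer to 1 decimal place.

283.2

Midpoints: 210, 235, 260, 285, 310, 335, 360
Σfm = 10×210 + 17×235 + 18×260 + 27×285 + 18×310 + 13×335 + 10×360 = 32005
n = Σf = 113
Mean = 32005 / 113 = 283.2301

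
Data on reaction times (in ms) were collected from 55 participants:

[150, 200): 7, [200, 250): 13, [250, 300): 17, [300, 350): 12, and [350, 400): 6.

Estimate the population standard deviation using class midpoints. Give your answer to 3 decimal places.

59.098

Midpoints: 175, 225, 275, 325, 375
n = 55, Σfm = 14975, mean = 272.2727
Σfm² = 4269375
Σf(m − x̄)² = Σfm² − (Σfm)²/n = 4269375 − 14975²/55 = 192090.9091
Population variance = 192090.9091 / 55 = 3492.5620
Standard deviation = √3492.5620 = 59.0979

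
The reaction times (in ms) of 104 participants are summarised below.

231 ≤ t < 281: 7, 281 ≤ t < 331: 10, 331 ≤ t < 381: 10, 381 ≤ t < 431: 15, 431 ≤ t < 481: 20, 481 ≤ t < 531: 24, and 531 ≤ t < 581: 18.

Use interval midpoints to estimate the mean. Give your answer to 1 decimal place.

Midpoints: 256, 306, 356, 406, 456, 506, 556
Σfm = 7×256 + 10×306 + 10×356 + 15×406 + 20×456 + 24×506 + 18×556 = 45774
n = Σf = 104
Mean = 45774 / 104 = 440.1346

440.1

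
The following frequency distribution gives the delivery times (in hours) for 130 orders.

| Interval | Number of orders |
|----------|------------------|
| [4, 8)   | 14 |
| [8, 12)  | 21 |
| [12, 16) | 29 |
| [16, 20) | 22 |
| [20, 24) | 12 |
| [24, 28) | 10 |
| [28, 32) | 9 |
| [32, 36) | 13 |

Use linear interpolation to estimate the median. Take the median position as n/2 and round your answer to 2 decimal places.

16.18

Cumulative frequencies: 14, 35, 64, 86, 98, 108, 117, 130
n = 130; position = n/2 = 65.
This falls in the class [16, 20): L = 16, F = 64, f = 22, h = 4.
Median ≈ 16 + ((65 − 64) / 22) × 4 = 16.1818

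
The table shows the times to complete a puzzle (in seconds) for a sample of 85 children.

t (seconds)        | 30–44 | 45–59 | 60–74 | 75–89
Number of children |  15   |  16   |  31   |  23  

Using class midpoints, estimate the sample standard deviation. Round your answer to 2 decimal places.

15.76

Midpoints: 37, 52, 67, 82
n = 85, Σfm = 5350, mean = 62.9412
Σfm² = 357610
Σf(m − x̄)² = Σfm² − (Σfm)²/n = 357610 − 5350²/85 = 20874.7059
Sample variance = 20874.7059 / 84 = 248.5084
Standard deviation = √248.5084 = 15.7641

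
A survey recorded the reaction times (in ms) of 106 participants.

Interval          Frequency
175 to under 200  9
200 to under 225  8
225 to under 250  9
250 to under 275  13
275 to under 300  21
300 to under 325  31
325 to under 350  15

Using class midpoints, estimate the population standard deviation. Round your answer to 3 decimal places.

Midpoints: 187.5, 212.5, 237.5, 262.5, 287.5, 312.5, 337.5
n = 106, Σfm = 29725, mean = 280.4245
Σfm² = 8552812.5
Σf(m − x̄)² = Σfm² − (Σfm)²/n = 8552812.5 − 29725²/106 = 217193.3962
Population variance = 217193.3962 / 106 = 2048.9943
Standard deviation = √2048.9943 = 45.2658

45.266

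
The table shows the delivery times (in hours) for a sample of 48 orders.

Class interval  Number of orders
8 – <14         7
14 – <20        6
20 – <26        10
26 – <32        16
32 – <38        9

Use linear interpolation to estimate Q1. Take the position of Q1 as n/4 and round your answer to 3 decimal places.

Cumulative frequencies: 7, 13, 23, 39, 48
n = 48; position = n/4 = 12.
This falls in the class 14 – <20: L = 14, F = 7, f = 6, h = 6.
Lower quartile ≈ 14 + ((12 − 7) / 6) × 6 = 19.0000

19.000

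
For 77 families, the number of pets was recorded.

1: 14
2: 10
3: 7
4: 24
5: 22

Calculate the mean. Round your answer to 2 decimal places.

Values: 1, 2, 3, 4, 5
Σfx = 14×1 + 10×2 + 7×3 + 24×4 + 22×5 = 261
n = Σf = 77
Mean = 261 / 77 = 3.3896

3.39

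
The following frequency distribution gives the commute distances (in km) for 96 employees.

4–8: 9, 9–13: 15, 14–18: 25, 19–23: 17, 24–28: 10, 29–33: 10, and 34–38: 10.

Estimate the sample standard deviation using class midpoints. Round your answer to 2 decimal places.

Midpoints: 6, 11, 16, 21, 26, 31, 36
n = 96, Σfm = 1906, mean = 19.8542
Σfm² = 45366
Σf(m − x̄)² = Σfm² − (Σfm)²/n = 45366 − 1906²/96 = 7523.9583
Sample variance = 7523.9583 / 95 = 79.1996
Standard deviation = √79.1996 = 8.8994

8.90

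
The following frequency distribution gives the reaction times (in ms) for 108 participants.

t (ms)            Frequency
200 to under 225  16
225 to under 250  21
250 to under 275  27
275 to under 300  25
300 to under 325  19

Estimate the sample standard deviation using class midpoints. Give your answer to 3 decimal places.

Midpoints: 212.5, 237.5, 262.5, 287.5, 312.5
n = 108, Σfm = 28600, mean = 264.8148
Σfm² = 7689375
Σf(m − x̄)² = Σfm² − (Σfm)²/n = 7689375 − 28600²/108 = 115671.2963
Sample variance = 115671.2963 / 107 = 1081.0402
Standard deviation = √1081.0402 = 32.8792

32.879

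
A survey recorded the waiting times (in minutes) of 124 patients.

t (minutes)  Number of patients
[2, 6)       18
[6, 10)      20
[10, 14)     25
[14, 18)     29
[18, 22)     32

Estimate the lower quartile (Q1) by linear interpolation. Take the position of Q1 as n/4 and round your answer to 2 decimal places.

8.60

Cumulative frequencies: 18, 38, 63, 92, 124
n = 124; position = n/4 = 31.
This falls in the class [6, 10): L = 6, F = 18, f = 20, h = 4.
Lower quartile ≈ 6 + ((31 − 18) / 20) × 4 = 8.6000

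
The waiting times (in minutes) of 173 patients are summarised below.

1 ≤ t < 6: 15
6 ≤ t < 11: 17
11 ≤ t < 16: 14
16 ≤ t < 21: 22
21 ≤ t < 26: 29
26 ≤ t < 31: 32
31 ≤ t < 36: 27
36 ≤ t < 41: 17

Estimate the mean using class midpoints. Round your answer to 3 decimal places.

Midpoints: 3.5, 8.5, 13.5, 18.5, 23.5, 28.5, 33.5, 38.5
Σfm = 15×3.5 + 17×8.5 + 14×13.5 + 22×18.5 + 29×23.5 + 32×28.5 + 27×33.5 + 17×38.5 = 3945.5
n = Σf = 173
Mean = 3945.5 / 173 = 22.8064

22.806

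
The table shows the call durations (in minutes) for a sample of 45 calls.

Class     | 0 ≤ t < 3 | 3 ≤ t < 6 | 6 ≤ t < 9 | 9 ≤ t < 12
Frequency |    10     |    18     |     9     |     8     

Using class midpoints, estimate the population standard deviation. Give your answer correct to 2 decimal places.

3.03

Midpoints: 1.5, 4.5, 7.5, 10.5
n = 45, Σfm = 247.5, mean = 5.5000
Σfm² = 1775.25
Σf(m − x̄)² = Σfm² − (Σfm)²/n = 1775.25 − 247.5²/45 = 414.0000
Population variance = 414.0000 / 45 = 9.2000
Standard deviation = √9.2000 = 3.0332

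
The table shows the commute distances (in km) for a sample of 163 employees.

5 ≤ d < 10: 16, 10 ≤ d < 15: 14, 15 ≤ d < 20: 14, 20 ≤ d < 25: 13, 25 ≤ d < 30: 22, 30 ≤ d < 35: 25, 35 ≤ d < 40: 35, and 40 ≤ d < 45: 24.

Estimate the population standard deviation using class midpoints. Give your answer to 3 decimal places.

11.280

Midpoints: 7.5, 12.5, 17.5, 22.5, 27.5, 32.5, 37.5, 42.5
n = 163, Σfm = 4582.5, mean = 28.1135
Σfm² = 149568.75
Σf(m − x̄)² = Σfm² − (Σfm)²/n = 149568.75 − 4582.5²/163 = 20738.6503
Population variance = 20738.6503 / 163 = 127.2310
Standard deviation = √127.2310 = 11.2797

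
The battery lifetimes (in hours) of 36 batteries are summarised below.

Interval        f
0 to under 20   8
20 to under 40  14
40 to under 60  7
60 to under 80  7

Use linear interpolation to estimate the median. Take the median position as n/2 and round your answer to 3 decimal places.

Cumulative frequencies: 8, 22, 29, 36
n = 36; position = n/2 = 18.
This falls in the class 20 to under 40: L = 20, F = 8, f = 14, h = 20.
Median ≈ 20 + ((18 − 8) / 14) × 20 = 34.2857

34.286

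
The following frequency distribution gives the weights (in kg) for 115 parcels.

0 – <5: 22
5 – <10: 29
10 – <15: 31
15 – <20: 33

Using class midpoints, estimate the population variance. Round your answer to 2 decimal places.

29.58

Midpoints: 2.5, 7.5, 12.5, 17.5
n = 115, Σfm = 1237.5, mean = 10.7609
Σfm² = 16718.75
Σf(m − x̄)² = Σfm² − (Σfm)²/n = 16718.75 − 1237.5²/115 = 3402.1739
Population variance = 3402.1739 / 115 = 29.5841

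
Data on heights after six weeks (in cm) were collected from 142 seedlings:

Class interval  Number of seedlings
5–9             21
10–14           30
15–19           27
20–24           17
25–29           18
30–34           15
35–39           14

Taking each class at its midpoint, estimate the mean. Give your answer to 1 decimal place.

Midpoints: 7, 12, 17, 22, 27, 32, 37
Σfm = 21×7 + 30×12 + 27×17 + 17×22 + 18×27 + 15×32 + 14×37 = 2824
n = Σf = 142
Mean = 2824 / 142 = 19.8873

19.9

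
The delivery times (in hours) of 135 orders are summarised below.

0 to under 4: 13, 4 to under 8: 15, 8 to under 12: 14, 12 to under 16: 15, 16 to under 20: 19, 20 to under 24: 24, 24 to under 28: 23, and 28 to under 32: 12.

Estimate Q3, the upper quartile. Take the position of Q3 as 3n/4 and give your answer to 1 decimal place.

24.2

Cumulative frequencies: 13, 28, 42, 57, 76, 100, 123, 135
n = 135; position = 3n/4 = 101.25.
This falls in the class 24 to under 28: L = 24, F = 100, f = 23, h = 4.
Upper quartile ≈ 24 + ((101.25 − 100) / 23) × 4 = 24.2174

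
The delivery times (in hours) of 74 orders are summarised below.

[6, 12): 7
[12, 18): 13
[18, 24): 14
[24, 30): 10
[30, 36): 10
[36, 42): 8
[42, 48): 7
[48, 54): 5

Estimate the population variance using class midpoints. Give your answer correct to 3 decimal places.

152.520

Midpoints: 9, 15, 21, 27, 33, 39, 45, 51
n = 74, Σfm = 2034, mean = 27.4865
Σfm² = 67194
Σf(m − x̄)² = Σfm² − (Σfm)²/n = 67194 − 2034²/74 = 11286.4865
Population variance = 11286.4865 / 74 = 152.5201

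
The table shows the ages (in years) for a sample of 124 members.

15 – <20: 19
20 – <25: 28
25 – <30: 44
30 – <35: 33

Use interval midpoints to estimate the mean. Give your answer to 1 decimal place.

Midpoints: 17.5, 22.5, 27.5, 32.5
Σfm = 19×17.5 + 28×22.5 + 44×27.5 + 33×32.5 = 3245
n = Σf = 124
Mean = 3245 / 124 = 26.1694

26.2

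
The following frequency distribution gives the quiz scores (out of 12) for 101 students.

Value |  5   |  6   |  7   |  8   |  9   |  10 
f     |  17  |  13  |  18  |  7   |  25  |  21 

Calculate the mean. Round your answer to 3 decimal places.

Values: 5, 6, 7, 8, 9, 10
Σfx = 17×5 + 13×6 + 18×7 + 7×8 + 25×9 + 21×10 = 780
n = Σf = 101
Mean = 780 / 101 = 7.7228

7.723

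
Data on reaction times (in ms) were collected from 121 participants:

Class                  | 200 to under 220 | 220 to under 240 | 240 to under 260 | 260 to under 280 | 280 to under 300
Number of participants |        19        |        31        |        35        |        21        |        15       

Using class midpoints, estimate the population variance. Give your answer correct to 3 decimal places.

Midpoints: 210, 230, 250, 270, 290
n = 121, Σfm = 29890, mean = 247.0248
Σfm² = 7457700
Σf(m − x̄)² = Σfm² − (Σfm)²/n = 7457700 − 29890²/121 = 74128.9256
Population variance = 74128.9256 / 121 = 612.6357

612.636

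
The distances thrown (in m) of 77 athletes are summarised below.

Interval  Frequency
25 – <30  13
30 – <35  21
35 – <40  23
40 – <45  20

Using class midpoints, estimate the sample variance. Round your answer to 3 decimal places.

Midpoints: 27.5, 32.5, 37.5, 42.5
n = 77, Σfm = 2752.5, mean = 35.7468
Σfm² = 100481.25
Σf(m − x̄)² = Σfm² − (Σfm)²/n = 100481.25 − 2752.5²/77 = 2088.3117
Sample variance = 2088.3117 / 76 = 27.4778

27.478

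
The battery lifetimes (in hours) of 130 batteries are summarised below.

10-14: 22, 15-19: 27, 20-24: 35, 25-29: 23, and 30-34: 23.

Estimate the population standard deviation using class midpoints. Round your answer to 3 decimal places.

Midpoints: 12, 17, 22, 27, 32
n = 130, Σfm = 2850, mean = 21.9231
Σfm² = 68230
Σf(m − x̄)² = Σfm² − (Σfm)²/n = 68230 − 2850²/130 = 5749.2308
Population variance = 5749.2308 / 130 = 44.2249
Standard deviation = √44.2249 = 6.6502

6.650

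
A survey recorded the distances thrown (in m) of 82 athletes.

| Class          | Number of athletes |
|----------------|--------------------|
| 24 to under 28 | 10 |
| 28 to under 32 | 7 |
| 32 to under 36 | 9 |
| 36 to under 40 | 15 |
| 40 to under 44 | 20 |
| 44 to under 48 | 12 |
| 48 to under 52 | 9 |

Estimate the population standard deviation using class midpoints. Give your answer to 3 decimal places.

Midpoints: 26, 30, 34, 38, 42, 46, 50
n = 82, Σfm = 3188, mean = 38.8780
Σfm² = 128296
Σf(m − x̄)² = Σfm² − (Σfm)²/n = 128296 − 3188²/82 = 4352.7805
Population variance = 4352.7805 / 82 = 53.0827
Standard deviation = √53.0827 = 7.2858

7.286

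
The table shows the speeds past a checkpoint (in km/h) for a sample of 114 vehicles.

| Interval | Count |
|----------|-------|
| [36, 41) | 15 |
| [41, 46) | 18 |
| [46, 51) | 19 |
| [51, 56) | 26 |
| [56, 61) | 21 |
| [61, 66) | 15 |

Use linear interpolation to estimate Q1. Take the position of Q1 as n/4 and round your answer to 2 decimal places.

Cumulative frequencies: 15, 33, 52, 78, 99, 114
n = 114; position = n/4 = 28.5.
This falls in the class [41, 46): L = 41, F = 15, f = 18, h = 5.
Lower quartile ≈ 41 + ((28.5 − 15) / 18) × 5 = 44.7500

44.75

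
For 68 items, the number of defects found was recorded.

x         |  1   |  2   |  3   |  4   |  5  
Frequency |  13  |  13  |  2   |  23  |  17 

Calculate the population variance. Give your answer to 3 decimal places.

2.224

Values: 1, 2, 3, 4, 5
n = 68, Σfx = 222, mean = 3.2647
Σfx² = 876
Σf(x − x̄)² = Σfx² − (Σfx)²/n = 876 − 222²/68 = 151.2353
Population variance = 151.2353 / 68 = 2.2240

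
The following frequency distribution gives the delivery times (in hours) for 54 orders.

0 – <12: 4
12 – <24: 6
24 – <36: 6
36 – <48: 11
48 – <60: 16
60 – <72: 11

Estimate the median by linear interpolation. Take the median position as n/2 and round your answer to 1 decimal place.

48.0

Cumulative frequencies: 4, 10, 16, 27, 43, 54
n = 54; position = n/2 = 27.
This falls in the class 36 – <48: L = 36, F = 16, f = 11, h = 12.
Median ≈ 36 + ((27 − 16) / 11) × 12 = 48.0000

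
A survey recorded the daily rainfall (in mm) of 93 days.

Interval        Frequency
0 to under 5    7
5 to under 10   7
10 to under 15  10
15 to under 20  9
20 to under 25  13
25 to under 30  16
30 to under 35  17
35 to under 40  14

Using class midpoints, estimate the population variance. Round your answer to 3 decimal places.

116.100

Midpoints: 2.5, 7.5, 12.5, 17.5, 22.5, 27.5, 32.5, 37.5
n = 93, Σfm = 2162.5, mean = 23.2527
Σfm² = 61081.25
Σf(m − x̄)² = Σfm² − (Σfm)²/n = 61081.25 − 2162.5²/93 = 10797.3118
Population variance = 10797.3118 / 93 = 116.1001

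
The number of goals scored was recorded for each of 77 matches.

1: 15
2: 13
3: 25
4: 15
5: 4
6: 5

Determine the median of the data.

3

Cumulative frequencies: 15, 28, 53, 68, 72, 77
n = 77, so the median is the value in position (n+1)/2 = 39.
Position 39 falls at value 3.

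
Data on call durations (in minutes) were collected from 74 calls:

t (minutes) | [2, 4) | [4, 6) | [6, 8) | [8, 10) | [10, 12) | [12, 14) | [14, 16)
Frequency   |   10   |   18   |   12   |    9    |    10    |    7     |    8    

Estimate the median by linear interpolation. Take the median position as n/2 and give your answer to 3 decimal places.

7.500

Cumulative frequencies: 10, 28, 40, 49, 59, 66, 74
n = 74; position = n/2 = 37.
This falls in the class [6, 8): L = 6, F = 28, f = 12, h = 2.
Median ≈ 6 + ((37 − 28) / 12) × 2 = 7.5000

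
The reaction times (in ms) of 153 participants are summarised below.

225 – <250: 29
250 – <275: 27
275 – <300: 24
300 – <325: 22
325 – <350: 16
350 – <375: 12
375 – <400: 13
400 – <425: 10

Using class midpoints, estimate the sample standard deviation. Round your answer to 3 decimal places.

54.417

Midpoints: 237.5, 262.5, 287.5, 312.5, 337.5, 362.5, 387.5, 412.5
n = 153, Σfm = 46662.5, mean = 304.9837
Σfm² = 14681406.25
Σf(m − x̄)² = Σfm² − (Σfm)²/n = 14681406.25 − 46662.5²/153 = 450106.2092
Sample variance = 450106.2092 / 152 = 2961.2251
Standard deviation = √2961.2251 = 54.4171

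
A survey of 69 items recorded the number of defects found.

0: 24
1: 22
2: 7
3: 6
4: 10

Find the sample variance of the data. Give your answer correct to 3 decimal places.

1.999

Values: 0, 1, 2, 3, 4
n = 69, Σfx = 94, mean = 1.3623
Σfx² = 264
Σf(x − x̄)² = Σfx² − (Σfx)²/n = 264 − 94²/69 = 135.9420
Sample variance = 135.9420 / 68 = 1.9991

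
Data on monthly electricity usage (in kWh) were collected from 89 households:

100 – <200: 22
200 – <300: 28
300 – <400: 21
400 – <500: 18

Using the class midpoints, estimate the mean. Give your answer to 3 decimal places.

Midpoints: 150, 250, 350, 450
Σfm = 22×150 + 28×250 + 21×350 + 18×450 = 25750
n = Σf = 89
Mean = 25750 / 89 = 289.3258

289.326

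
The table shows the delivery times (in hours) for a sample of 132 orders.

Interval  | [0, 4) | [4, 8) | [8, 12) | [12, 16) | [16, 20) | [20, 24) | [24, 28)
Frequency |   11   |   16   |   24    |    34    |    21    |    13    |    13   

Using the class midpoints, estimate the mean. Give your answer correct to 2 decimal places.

13.91

Midpoints: 2, 6, 10, 14, 18, 22, 26
Σfm = 11×2 + 16×6 + 24×10 + 34×14 + 21×18 + 13×22 + 13×26 = 1836
n = Σf = 132
Mean = 1836 / 132 = 13.9091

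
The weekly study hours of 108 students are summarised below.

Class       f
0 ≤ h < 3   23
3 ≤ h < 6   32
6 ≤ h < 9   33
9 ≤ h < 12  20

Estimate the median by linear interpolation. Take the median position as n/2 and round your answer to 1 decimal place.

Cumulative frequencies: 23, 55, 88, 108
n = 108; position = n/2 = 54.
This falls in the class 3 ≤ h < 6: L = 3, F = 23, f = 32, h = 3.
Median ≈ 3 + ((54 − 23) / 32) × 3 = 5.9062

5.9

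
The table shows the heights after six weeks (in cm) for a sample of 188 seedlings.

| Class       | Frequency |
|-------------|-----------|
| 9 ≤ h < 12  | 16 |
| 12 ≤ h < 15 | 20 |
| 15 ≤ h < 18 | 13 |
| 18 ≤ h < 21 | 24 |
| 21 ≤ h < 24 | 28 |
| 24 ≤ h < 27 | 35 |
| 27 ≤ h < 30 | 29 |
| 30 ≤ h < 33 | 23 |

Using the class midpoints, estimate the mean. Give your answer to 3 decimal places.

22.309

Midpoints: 10.5, 13.5, 16.5, 19.5, 22.5, 25.5, 28.5, 31.5
Σfm = 16×10.5 + 20×13.5 + 13×16.5 + 24×19.5 + 28×22.5 + 35×25.5 + 29×28.5 + 23×31.5 = 4194
n = Σf = 188
Mean = 4194 / 188 = 22.3085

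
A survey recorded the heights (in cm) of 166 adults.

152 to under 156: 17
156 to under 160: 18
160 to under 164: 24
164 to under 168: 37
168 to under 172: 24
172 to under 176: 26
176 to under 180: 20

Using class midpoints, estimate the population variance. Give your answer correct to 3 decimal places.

53.324

Midpoints: 154, 158, 162, 166, 170, 174, 178
n = 166, Σfm = 27656, mean = 166.6024
Σfm² = 4616408
Σf(m − x̄)² = Σfm² − (Σfm)²/n = 4616408 − 27656²/166 = 8851.7590
Population variance = 8851.7590 / 166 = 53.3238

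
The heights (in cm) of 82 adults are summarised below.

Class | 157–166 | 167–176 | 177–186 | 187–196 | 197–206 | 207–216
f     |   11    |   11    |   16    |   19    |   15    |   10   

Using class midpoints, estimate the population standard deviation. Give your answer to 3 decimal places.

15.547

Midpoints: 161.5, 171.5, 181.5, 191.5, 201.5, 211.5
n = 82, Σfm = 15343, mean = 187.1098
Σfm² = 2890644.5
Σf(m − x̄)² = Σfm² − (Σfm)²/n = 2890644.5 − 15343²/82 = 19819.5122
Population variance = 19819.5122 / 82 = 241.7014
Standard deviation = √241.7014 = 15.5467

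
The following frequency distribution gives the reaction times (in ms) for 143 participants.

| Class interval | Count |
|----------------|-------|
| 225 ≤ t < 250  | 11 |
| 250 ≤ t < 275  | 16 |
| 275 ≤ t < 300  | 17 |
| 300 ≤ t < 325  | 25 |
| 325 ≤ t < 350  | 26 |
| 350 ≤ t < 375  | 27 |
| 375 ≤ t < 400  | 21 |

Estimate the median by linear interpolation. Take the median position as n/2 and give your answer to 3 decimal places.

Cumulative frequencies: 11, 27, 44, 69, 95, 122, 143
n = 143; position = n/2 = 71.5.
This falls in the class 325 ≤ t < 350: L = 325, F = 69, f = 26, h = 25.
Median ≈ 325 + ((71.5 − 69) / 26) × 25 = 327.4038

327.404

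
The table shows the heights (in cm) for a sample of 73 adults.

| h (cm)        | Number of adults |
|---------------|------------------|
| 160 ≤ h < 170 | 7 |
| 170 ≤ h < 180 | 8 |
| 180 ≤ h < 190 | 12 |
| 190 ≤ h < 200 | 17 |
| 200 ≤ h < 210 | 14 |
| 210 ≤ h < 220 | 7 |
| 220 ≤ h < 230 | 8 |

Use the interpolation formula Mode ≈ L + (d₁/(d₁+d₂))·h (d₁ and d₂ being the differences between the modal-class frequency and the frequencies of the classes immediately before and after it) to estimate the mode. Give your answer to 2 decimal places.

Modal class: 190 ≤ h < 200 (highest frequency 17).
d₁ = 17 − 12 = 5, d₂ = 17 − 14 = 3
Mode ≈ 190 + (5/(5+3)) × 10 = 190 + 6.2500 = 196.2500

196.25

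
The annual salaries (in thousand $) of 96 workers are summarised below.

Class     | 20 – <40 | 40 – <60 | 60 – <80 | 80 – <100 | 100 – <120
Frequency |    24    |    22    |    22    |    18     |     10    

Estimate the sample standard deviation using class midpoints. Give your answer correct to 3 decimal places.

26.384

Midpoints: 30, 50, 70, 90, 110
n = 96, Σfm = 6080, mean = 63.3333
Σfm² = 451200
Σf(m − x̄)² = Σfm² − (Σfm)²/n = 451200 − 6080²/96 = 66133.3333
Sample variance = 66133.3333 / 95 = 696.1404
Standard deviation = √696.1404 = 26.3845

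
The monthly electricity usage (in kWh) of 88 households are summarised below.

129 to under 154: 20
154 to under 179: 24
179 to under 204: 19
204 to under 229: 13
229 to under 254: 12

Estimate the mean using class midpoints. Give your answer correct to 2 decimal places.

Midpoints: 141.5, 166.5, 191.5, 216.5, 241.5
Σfm = 20×141.5 + 24×166.5 + 19×191.5 + 13×216.5 + 12×241.5 = 16177
n = Σf = 88
Mean = 16177 / 88 = 183.8295

183.83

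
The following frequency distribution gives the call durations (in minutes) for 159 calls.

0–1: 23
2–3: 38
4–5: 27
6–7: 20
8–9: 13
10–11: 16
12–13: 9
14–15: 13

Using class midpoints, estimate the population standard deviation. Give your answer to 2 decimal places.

4.31

Midpoints: 0.5, 2.5, 4.5, 6.5, 8.5, 10.5, 12.5, 14.5
n = 159, Σfm = 937.5, mean = 5.8962
Σfm² = 8477.75
Σf(m − x̄)² = Σfm² − (Σfm)²/n = 8477.75 − 937.5²/159 = 2950.0377
Population variance = 2950.0377 / 159 = 18.5537
Standard deviation = √18.5537 = 4.3074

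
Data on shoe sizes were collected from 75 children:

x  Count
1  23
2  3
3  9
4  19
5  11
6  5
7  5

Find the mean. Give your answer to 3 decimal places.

Values: 1, 2, 3, 4, 5, 6, 7
Σfx = 23×1 + 3×2 + 9×3 + 19×4 + 11×5 + 5×6 + 5×7 = 252
n = Σf = 75
Mean = 252 / 75 = 3.3600

3.360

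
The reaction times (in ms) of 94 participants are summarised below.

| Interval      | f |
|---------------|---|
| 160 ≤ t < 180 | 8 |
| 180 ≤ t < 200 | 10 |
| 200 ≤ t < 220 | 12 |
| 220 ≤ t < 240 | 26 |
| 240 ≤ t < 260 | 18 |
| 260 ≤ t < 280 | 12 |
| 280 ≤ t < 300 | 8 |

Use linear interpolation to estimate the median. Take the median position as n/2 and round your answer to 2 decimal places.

233.08

Cumulative frequencies: 8, 18, 30, 56, 74, 86, 94
n = 94; position = n/2 = 47.
This falls in the class 220 ≤ t < 240: L = 220, F = 30, f = 26, h = 20.
Median ≈ 220 + ((47 − 30) / 26) × 20 = 233.0769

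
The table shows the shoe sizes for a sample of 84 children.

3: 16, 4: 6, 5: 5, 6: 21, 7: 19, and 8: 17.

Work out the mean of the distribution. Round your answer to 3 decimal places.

Values: 3, 4, 5, 6, 7, 8
Σfx = 16×3 + 6×4 + 5×5 + 21×6 + 19×7 + 17×8 = 492
n = Σf = 84
Mean = 492 / 84 = 5.8571

5.857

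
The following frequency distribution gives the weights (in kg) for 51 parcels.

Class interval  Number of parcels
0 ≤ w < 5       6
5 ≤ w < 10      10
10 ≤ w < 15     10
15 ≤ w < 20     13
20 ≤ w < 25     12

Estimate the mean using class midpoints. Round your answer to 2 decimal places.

13.97

Midpoints: 2.5, 7.5, 12.5, 17.5, 22.5
Σfm = 6×2.5 + 10×7.5 + 10×12.5 + 13×17.5 + 12×22.5 = 712.5
n = Σf = 51
Mean = 712.5 / 51 = 13.9706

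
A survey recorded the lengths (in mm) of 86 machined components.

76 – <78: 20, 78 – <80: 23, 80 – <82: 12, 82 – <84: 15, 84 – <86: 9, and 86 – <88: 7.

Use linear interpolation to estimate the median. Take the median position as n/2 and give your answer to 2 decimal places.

Cumulative frequencies: 20, 43, 55, 70, 79, 86
n = 86; position = n/2 = 43.
This falls in the class 78 – <80: L = 78, F = 20, f = 23, h = 2.
Median ≈ 78 + ((43 − 20) / 23) × 2 = 80.0000

80.00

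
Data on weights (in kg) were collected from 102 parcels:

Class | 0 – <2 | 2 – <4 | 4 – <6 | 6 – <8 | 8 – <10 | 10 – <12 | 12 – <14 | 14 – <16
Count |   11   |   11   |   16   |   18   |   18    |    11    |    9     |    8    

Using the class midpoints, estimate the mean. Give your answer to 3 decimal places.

Midpoints: 1, 3, 5, 7, 9, 11, 13, 15
Σfm = 11×1 + 11×3 + 16×5 + 18×7 + 18×9 + 11×11 + 9×13 + 8×15 = 770
n = Σf = 102
Mean = 770 / 102 = 7.5490

7.549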